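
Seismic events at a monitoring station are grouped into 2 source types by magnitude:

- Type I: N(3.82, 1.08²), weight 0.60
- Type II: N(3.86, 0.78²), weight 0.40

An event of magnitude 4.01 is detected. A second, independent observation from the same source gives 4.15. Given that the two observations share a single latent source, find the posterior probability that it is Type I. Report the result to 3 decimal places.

The responsibility of component k is P(Z=k) f_k(x) divided by Σ_j P(Z=j) f_j(x).
Since both observations come from the same component, the likelihood for component k is f_k(x₁)·f_k(x₂).
  f_I = [(1/(1.08·√(2π)))·exp(−(4.01−3.82)²/(2·1.08²)) = 0.369391·exp(-0.01547) = 0.363719] × [0.352543] = 0.128227
  f_II = [(1/(0.78·√(2π)))·exp(−(4.01−3.86)²/(2·0.78²)) = 0.511464·exp(-0.01849) = 0.502094] × [0.477308] = 0.239653
Weight by the priors:
  P(Z=I)·f_I = 0.60 × 0.128227 = 0.076936
  P(Z=II)·f_II = 0.40 × 0.239653 = 0.0958614
Marginal: 0.076936 + 0.0958614 = 0.172797
Responsibility of Type I: 0.076936 / 0.172797 ≈ 0.445

0.445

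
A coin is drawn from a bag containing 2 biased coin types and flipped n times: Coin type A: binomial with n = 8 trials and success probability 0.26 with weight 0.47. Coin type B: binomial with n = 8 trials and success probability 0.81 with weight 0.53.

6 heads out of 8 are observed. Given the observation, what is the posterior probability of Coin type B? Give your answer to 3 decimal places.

Apply Bayes' rule: the posterior for each component is proportional to its prior times its likelihood at x.
Component likelihoods at x = 6 heads out of 8:
  L_A = C(8,6)·0.26^6·0.74^2 = 28·0.000308916·0.5476 = 0.00473654
  L_B = C(8,6)·0.81^6·0.19^2 = 28·0.28243·0.0361 = 0.28548
Multiply by the mixture weights:
  P(Z=A)·L_A = 0.47 × 0.00473654 = 0.00222618
  P(Z=B)·L_B = 0.53 × 0.28548 = 0.151304
Evidence: 0.00222618 + 0.151304 = 0.15353
P(Coin type B | the observation) ≈ 0.986

0.986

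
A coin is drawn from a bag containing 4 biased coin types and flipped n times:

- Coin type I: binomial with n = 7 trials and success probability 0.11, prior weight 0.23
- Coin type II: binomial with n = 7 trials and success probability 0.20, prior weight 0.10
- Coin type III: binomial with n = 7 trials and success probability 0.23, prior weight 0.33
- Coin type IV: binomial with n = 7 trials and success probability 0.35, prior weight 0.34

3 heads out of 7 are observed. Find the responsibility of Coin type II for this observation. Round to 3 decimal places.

P(component k | x) = π_k·f_k(x) / marginal(x), where marginal(x) = Σ_j π_j·f_j(x).
Component likelihoods at x = 3 heads out of 7:
  L_I = C(7,3)·0.11^3·0.89^4 = 35·0.001331·0.627422 = 0.0292285
  L_II = C(7,3)·0.20^3·0.80^4 = 35·0.008·0.4096 = 0.114688
  L_III = C(7,3)·0.23^3·0.77^4 = 35·0.012167·0.35153 = 0.149697
  L_IV = C(7,3)·0.35^3·0.65^4 = 35·0.042875·0.178506 = 0.267871
Weight by the priors:
  π_I·L_I = 0.23 × 0.0292285 = 0.00672255
  π_II·L_II = 0.10 × 0.114688 = 0.0114688
  π_III·L_III = 0.33 × 0.149697 = 0.0494002
  π_IV·L_IV = 0.34 × 0.267871 = 0.0910761
Sum: 0.00672255 + 0.0114688 + 0.0494002 + 0.0910761 = 0.158668
P(Coin type II | x) ≈ 0.072

0.072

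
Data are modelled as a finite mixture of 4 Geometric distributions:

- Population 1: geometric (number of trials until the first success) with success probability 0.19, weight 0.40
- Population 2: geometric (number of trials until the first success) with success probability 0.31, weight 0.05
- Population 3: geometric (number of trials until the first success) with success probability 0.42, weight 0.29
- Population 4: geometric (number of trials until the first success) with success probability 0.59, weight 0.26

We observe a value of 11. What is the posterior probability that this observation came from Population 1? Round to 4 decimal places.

By Bayes' theorem, P(k | x) = π_k f_k(x) / Σ_j π_j f_j(x).
Component likelihoods at x = 11:
  f_1 = 0.0230996
  f_2 = 0.0075832
  f_3 = 0.00180938
  f_4 = 7.91937e-05
Prior × likelihood for each component:
  π_1·f_1 = 0.40 × 0.0230996 = 0.00923983
  π_2·f_2 = 0.05 × 0.0075832 = 0.00037916
  π_3·f_3 = 0.29 × 0.00180938 = 0.00052472
  π_4·f_4 = 0.26 × 7.91937e-05 = 2.05904e-05
Denominator: 0.00923983 + 0.00037916 + 0.00052472 + 2.05904e-05 = 0.0101643
So the posterior for Population 1 is 0.00923983 / 0.0101643 ≈ 0.9090.

0.9090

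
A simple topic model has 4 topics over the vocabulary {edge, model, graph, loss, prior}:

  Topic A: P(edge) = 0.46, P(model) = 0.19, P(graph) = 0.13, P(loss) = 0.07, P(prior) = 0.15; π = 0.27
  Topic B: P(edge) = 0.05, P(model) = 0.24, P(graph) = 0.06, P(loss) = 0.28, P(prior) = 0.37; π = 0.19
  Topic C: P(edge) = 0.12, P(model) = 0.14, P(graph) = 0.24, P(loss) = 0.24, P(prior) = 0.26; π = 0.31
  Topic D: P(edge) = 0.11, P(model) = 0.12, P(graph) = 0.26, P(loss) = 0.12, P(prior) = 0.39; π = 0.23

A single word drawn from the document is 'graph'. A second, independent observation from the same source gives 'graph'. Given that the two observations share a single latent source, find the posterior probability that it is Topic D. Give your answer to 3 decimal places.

The responsibility of component k is π_k f_k(x) divided by Σ_j π_j f_j(x).
Since both observations come from the same component, the likelihood for component k is f_k(x₁)·f_k(x₂).
  f_A = [0.13] × [0.13] = 0.0169
  f_B = [0.06] × [0.06] = 0.0036
  f_C = [0.24] × [0.24] = 0.0576
  f_D = [0.26] × [0.26] = 0.0676
Unnormalised posteriors:
  π_A·f_A = 0.27 × 0.0169 = 0.004563
  π_B·f_B = 0.19 × 0.0036 = 0.000684
  π_C·f_C = 0.31 × 0.0576 = 0.017856
  π_D·f_D = 0.23 × 0.0676 = 0.015548
Sum: 0.004563 + 0.000684 + 0.017856 + 0.015548 = 0.038651
Responsibility of Topic D: 0.015548 / 0.038651 ≈ 0.402

0.402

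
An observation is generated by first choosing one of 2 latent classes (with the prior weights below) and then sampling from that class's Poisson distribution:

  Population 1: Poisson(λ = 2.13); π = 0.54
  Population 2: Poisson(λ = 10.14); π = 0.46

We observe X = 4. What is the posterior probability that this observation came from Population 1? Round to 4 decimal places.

Apply Bayes' rule: the posterior for each component is proportional to its prior times its likelihood at x.
Poisson probabilities:
  f_1 = 0.10192
  f_2 = 0.0173858
Weight by the priors:
  w_1·f_1 = 0.54 × 0.10192 = 0.0550369
  w_2·f_2 = 0.46 × 0.0173858 = 0.00799747
Evidence: 0.0550369 + 0.00799747 = 0.0630343
Responsibility of Population 1: 0.0550369 / 0.0630343 ≈ 0.8731

0.8731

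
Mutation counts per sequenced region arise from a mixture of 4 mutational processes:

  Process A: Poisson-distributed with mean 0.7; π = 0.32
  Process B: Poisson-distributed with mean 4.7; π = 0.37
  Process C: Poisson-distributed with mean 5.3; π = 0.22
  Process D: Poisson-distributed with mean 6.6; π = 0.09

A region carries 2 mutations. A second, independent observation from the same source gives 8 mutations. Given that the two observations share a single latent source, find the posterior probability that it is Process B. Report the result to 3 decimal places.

0.569

By Bayes' theorem, P(k | x) = π_k f_k(x) / Σ_j π_j f_j(x).
Since both observations come from the same component, the likelihood for component k is f_k(x₁)·f_k(x₂).
  f_A = [0.121663] × [7.09999e-07] = 8.63809e-08
  f_B = [0.100457] × [0.0537129] = 0.00539585
  f_C = [0.0701069] × [0.0770772] = 0.00540364
  f_D = [0.0296288] × [0.121475] = 0.00359916
Prior × likelihood for each component:
  π_A·f_A = 0.32 × 8.63809e-08 = 2.76419e-08
  π_B·f_B = 0.37 × 0.00539585 = 0.00199646
  π_C·f_C = 0.22 × 0.00540364 = 0.0011888
  π_D·f_D = 0.09 × 0.00359916 = 0.000323925
Sum: 2.76419e-08 + 0.00199646 + 0.0011888 + 0.000323925 = 0.00350922
Responsibility of Process B: 0.00199646 / 0.00350922 ≈ 0.569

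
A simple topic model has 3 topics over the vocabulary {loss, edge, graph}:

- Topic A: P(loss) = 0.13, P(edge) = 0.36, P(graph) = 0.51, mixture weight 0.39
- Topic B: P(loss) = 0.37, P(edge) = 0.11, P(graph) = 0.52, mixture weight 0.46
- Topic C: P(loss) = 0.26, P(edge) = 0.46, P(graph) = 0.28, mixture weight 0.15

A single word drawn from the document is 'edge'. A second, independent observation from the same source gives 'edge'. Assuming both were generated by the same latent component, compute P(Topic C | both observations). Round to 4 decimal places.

0.3613

Apply Bayes' rule: the posterior for each component is proportional to its prior times its likelihood at x.
Since both observations come from the same component, the likelihood for component k is f_k(x₁)·f_k(x₂).
  f_A = [P(edge | comp) = 0.36] × [0.36] = 0.1296
  f_B = [P(edge | comp) = 0.11] × [0.11] = 0.0121
  f_C = [P(edge | comp) = 0.46] × [0.46] = 0.2116
Prior × likelihood for each component:
  P(Z=A)·f_A = 0.39 × 0.1296 = 0.050544
  P(Z=B)·f_B = 0.46 × 0.0121 = 0.005566
  P(Z=C)·f_C = 0.15 × 0.2116 = 0.03174
Denominator: 0.050544 + 0.005566 + 0.03174 = 0.08785
Responsibility of Topic C: 0.03174 / 0.08785 ≈ 0.3613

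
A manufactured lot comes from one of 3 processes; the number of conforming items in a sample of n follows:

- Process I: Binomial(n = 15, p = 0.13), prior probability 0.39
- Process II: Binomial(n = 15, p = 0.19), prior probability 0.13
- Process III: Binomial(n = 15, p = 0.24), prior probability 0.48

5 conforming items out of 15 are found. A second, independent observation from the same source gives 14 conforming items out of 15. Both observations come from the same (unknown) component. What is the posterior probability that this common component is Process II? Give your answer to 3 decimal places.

0.006

P(component k | x) = π_k·f_k(x) / marginal(x), where marginal(x) = Σ_j π_j·f_j(x).
Since both observations come from the same component, the likelihood for component k is f_k(x₁)·f_k(x₂).
  f_I = [0.027699] × [5.13828e-12] = 1.42325e-13
  f_II = [0.0904011] × [9.70793e-10] = 8.77607e-11
  f_III = [0.153726] × [2.39807e-08] = 3.68646e-09
Multiply by the mixture weights:
  π_I·f_I = 0.39 × 1.42325e-13 = 5.55069e-14
  π_II·f_II = 0.13 × 8.77607e-11 = 1.14089e-11
  π_III·f_III = 0.48 × 3.68646e-09 = 1.7695e-09
Sum: 5.55069e-14 + 1.14089e-11 + 1.7695e-09 = 1.78097e-09
So the posterior for Process II is 1.14089e-11 / 1.78097e-09 ≈ 0.006.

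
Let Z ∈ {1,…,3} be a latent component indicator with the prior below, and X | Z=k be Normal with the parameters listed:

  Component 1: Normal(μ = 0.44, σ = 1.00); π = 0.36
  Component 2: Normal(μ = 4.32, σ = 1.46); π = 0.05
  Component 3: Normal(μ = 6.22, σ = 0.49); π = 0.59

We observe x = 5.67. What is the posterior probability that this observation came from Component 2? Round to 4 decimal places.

Apply Bayes' rule: the posterior for each component is proportional to its prior times its likelihood at x.
Evaluate each component's likelihood at the observed value:
  L_1 = 4.58462e-07
  L_2 = 0.178196
  L_3 = 0.433643
Unnormalised posteriors:
  P(Z=1)·L_1 = 0.36 × 4.58462e-07 = 1.65046e-07
  P(Z=2)·L_2 = 0.05 × 0.178196 = 0.0089098
  P(Z=3)·L_3 = 0.59 × 0.433643 = 0.255849
Sum: 1.65046e-07 + 0.0089098 + 0.255849 = 0.264759
So the posterior for Component 2 is 0.0089098 / 0.264759 ≈ 0.0337.

0.0337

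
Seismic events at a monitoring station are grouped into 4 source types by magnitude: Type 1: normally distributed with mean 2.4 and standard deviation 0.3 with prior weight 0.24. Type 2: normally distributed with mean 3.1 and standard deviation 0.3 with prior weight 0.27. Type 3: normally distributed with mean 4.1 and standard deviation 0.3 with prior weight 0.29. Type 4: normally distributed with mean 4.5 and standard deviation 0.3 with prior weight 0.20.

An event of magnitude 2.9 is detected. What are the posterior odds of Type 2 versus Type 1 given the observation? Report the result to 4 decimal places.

Only the two components matter; the odds are (π_i f_i(x)) / (π_j f_j(x)).
Evaluate each component's likelihood at the observed value:
  L_1 = (1/(0.3·√(2π)))·exp(−(2.9−2.4)²/(2·0.3²)) = 1.329808·exp(-1.38889) = 0.33159
  L_2 = (1/(0.3·√(2π)))·exp(−(2.9−3.1)²/(2·0.3²)) = 1.329808·exp(-0.22222) = 1.06483
  L_3 = (1/(0.3·√(2π)))·exp(−(2.9−4.1)²/(2·0.3²)) = 1.329808·exp(-8.00000) = 0.000446101
  L_4 = (1/(0.3·√(2π)))·exp(−(2.9−4.5)²/(2·0.3²)) = 1.329808·exp(-14.22222) = 8.85434e-07
0.287503 / 0.0795817 ≈ 3.6127

3.6127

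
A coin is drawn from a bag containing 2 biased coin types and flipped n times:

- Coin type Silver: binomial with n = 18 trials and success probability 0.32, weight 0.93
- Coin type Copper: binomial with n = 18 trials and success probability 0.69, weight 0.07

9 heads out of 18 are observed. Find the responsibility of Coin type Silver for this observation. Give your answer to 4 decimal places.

Apply Bayes' rule: the posterior for each component is proportional to its prior times its likelihood at x.
Binomial probabilities:
  f_Silver = 0.0531796
  f_Copper = 0.0455735
Prior × likelihood for each component:
  w_Silver·f_Silver = 0.93 × 0.0531796 = 0.049457
  w_Copper·f_Copper = 0.07 × 0.0455735 = 0.00319014
Normaliser: 0.049457 + 0.00319014 = 0.0526472
P(Coin type Silver | 9 heads out of 18) = 0.049457 / 0.0526472 ≈ 0.9394

0.9394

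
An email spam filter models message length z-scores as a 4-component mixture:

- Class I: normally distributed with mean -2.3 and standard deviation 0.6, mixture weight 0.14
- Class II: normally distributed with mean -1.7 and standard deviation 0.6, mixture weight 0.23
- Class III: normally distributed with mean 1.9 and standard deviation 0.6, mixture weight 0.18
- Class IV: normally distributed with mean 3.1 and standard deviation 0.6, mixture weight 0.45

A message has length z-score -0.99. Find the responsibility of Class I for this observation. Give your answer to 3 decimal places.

0.102

The responsibility of component k is P(Z=k) f_k(x) divided by Σ_j P(Z=j) f_j(x).
Normal densities:
  L_I = 0.0613239
  L_II = 0.330136
  L_III = 6.09372e-06
  L_IV = 5.40244e-11
Weight by the priors:
  P(Z=I)·L_I = 0.14 × 0.0613239 = 0.00858535
  P(Z=II)·L_II = 0.23 × 0.330136 = 0.0759312
  P(Z=III)·L_III = 0.18 × 6.09372e-06 = 1.09687e-06
  P(Z=IV)·L_IV = 0.45 × 5.40244e-11 = 2.4311e-11
Sum: 0.00858535 + 0.0759312 + 1.09687e-06 + 2.4311e-11 = 0.0845176
So the posterior for Class I is 0.00858535 / 0.0845176 ≈ 0.102.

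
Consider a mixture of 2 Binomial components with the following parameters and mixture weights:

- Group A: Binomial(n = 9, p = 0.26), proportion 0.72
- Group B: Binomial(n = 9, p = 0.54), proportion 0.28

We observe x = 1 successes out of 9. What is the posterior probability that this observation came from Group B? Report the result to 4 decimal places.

0.0177

By Bayes' theorem, P(k | x) = π_k f_k(x) / Σ_j π_j f_j(x).
Binomial probabilities:
  L_A = 0.210412
  L_B = 0.00974314
Unnormalised posteriors:
  π_A·L_A = 0.72 × 0.210412 = 0.151496
  π_B·L_B = 0.28 × 0.00974314 = 0.00272808
Denominator: 0.151496 + 0.00272808 = 0.154224
P(Group B | 1 successes out of 9) ≈ 0.0177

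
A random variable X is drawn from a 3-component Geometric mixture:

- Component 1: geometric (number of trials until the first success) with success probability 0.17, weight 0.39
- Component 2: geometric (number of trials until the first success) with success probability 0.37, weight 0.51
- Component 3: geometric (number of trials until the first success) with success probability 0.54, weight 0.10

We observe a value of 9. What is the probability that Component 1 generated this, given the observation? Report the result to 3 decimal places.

Apply Bayes' rule: the posterior for each component is proportional to its prior times its likelihood at x.
Evaluate each component's likelihood at the observed value:
  L_1 = 0.038289
  L_2 = 0.00918176
  L_3 = 0.00108257
Multiply by the mixture weights:
  P(Z=1)·L_1 = 0.39 × 0.038289 = 0.0149327
  P(Z=2)·L_2 = 0.51 × 0.00918176 = 0.0046827
  P(Z=3)·L_3 = 0.10 × 0.00108257 = 0.000108257
Sum: 0.0149327 + 0.0046827 + 0.000108257 = 0.0197237
P(Component 1 | x) = 0.0149327 / 0.0197237 ≈ 0.757

0.757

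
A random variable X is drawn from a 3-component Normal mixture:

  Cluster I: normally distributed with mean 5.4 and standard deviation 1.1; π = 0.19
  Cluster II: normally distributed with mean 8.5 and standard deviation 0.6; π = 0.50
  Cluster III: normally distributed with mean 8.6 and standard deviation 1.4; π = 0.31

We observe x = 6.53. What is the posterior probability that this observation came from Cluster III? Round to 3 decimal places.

The responsibility of component k is π_k f_k(x) divided by Σ_j π_j f_j(x).
Evaluate each component's likelihood at the observed value:
  L_I = (1/(1.1·√(2π)))·exp(−(6.53−5.4)²/(2·1.1²)) = 0.362675·exp(-0.52764) = 0.213976
  L_II = (1/(0.6·√(2π)))·exp(−(6.53−8.5)²/(2·0.6²)) = 0.664904·exp(-5.39014) = 0.00303285
  L_III = (1/(1.4·√(2π)))·exp(−(6.53−8.6)²/(2·1.4²)) = 0.284959·exp(-1.09309) = 0.0955126
Weight by the priors:
  π_I·L_I = 0.19 × 0.213976 = 0.0406554
  π_II·L_II = 0.50 × 0.00303285 = 0.00151643
  π_III·L_III = 0.31 × 0.0955126 = 0.0296089
Denominator: 0.0406554 + 0.00151643 + 0.0296089 = 0.0717807
So the posterior for Cluster III is 0.0296089 / 0.0717807 ≈ 0.412.

0.412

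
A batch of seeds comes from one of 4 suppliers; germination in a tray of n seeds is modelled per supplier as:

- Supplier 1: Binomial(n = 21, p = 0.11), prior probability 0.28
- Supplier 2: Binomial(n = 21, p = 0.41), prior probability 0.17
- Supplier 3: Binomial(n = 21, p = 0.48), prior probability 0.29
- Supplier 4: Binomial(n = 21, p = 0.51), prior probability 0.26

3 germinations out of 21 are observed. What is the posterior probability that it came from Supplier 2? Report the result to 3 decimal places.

P(component k | x) = π_k·f_k(x) / marginal(x), where marginal(x) = Σ_j π_j·f_j(x).
Binomial probabilities:
  p_1 = 0.217295
  p_2 = 0.00687922
  p_3 = 0.00113667
  p_4 = 0.000467834
Prior × likelihood for each component:
  π_1·p_1 = 0.28 × 0.217295 = 0.0608426
  π_2·p_2 = 0.17 × 0.00687922 = 0.00116947
  π_3·p_3 = 0.29 × 0.00113667 = 0.000329635
  π_4·p_4 = 0.26 × 0.000467834 = 0.000121637
Normaliser: 0.0608426 + 0.00116947 + 0.000329635 + 0.000121637 = 0.0624634
P(Supplier 2 | x) = 0.00116947 / 0.0624634 ≈ 0.019

0.019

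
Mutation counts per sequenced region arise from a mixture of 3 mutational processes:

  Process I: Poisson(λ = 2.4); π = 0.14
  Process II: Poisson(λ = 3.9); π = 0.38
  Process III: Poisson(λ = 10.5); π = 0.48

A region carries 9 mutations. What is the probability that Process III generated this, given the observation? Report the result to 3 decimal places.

By Bayes' theorem, P(k | x) = w_k f_k(x) / Σ_j w_j f_j(x).
Evaluate each component's likelihood at the observed value:
  f_I = 0.000660437
  f_II = 0.0116431
  f_III = 0.11772
Weight by the priors:
  w_I·f_I = 0.14 × 0.000660437 = 9.24612e-05
  w_II·f_II = 0.38 × 0.0116431 = 0.00442439
  w_III·f_III = 0.48 × 0.11772 = 0.0565054
Normaliser: 9.24612e-05 + 0.00442439 + 0.0565054 = 0.0610222
P(Process III | the observation) ≈ 0.926

0.926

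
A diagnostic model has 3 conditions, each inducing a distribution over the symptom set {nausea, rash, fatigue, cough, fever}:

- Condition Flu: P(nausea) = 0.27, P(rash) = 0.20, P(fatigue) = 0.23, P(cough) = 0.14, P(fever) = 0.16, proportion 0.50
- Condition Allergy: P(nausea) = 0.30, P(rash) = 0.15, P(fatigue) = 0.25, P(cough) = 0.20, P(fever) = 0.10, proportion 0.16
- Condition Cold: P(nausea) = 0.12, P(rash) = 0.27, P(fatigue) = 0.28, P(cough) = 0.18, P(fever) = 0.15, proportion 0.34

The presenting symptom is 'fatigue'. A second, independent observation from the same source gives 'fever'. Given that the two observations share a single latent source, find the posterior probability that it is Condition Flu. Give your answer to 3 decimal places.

0.502

Posterior ∝ prior × likelihood, so P(k | x) ∝ π_k f_k(x); normalise over all components.
Since both observations come from the same component, the likelihood for component k is f_k(x₁)·f_k(x₂).
  p_Flu = [P(fatigue | comp) = 0.23] × [0.16] = 0.0368
  p_Allergy = [P(fatigue | comp) = 0.25] × [0.1] = 0.025
  p_Cold = [P(fatigue | comp) = 0.28] × [0.15] = 0.042
Multiply by the mixture weights:
  π_Flu·p_Flu = 0.50 × 0.0368 = 0.0184
  π_Allergy·p_Allergy = 0.16 × 0.025 = 0.004
  π_Cold·p_Cold = 0.34 × 0.042 = 0.01428
Evidence: 0.0184 + 0.004 + 0.01428 = 0.03668
Responsibility of Condition Flu: 0.0184 / 0.03668 ≈ 0.502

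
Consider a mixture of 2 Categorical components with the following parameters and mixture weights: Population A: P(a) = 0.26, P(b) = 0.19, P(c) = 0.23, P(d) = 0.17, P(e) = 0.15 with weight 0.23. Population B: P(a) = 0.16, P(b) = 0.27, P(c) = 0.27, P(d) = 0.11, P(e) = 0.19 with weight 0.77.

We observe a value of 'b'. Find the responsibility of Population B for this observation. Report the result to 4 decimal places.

The responsibility of component k is P(Z=k) f_k(x) divided by Σ_j P(Z=j) f_j(x).
Evaluate each component's likelihood at the observed value:
  p_A = P(b | comp) = 0.19
  p_B = P(b | comp) = 0.27
Multiply by the mixture weights:
  P(Z=A)·p_A = 0.23 × 0.19 = 0.0437
  P(Z=B)·p_B = 0.77 × 0.27 = 0.2079
Sum: 0.0437 + 0.2079 = 0.2516
P(Population B | x) ≈ 0.8263

0.8263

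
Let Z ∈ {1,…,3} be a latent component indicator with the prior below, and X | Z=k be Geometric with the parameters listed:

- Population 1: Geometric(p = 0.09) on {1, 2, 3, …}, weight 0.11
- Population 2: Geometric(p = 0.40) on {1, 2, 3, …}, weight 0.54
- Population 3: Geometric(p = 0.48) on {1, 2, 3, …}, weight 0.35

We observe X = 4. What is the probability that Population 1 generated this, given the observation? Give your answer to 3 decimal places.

0.096

By Bayes' theorem, P(k | x) = P(Z=k) f_k(x) / Σ_j P(Z=j) f_j(x).
Geometric probabilities:
  p_1 = 0.0678214
  p_2 = 0.0864
  p_3 = 0.0674918
Multiply by the mixture weights:
  P(Z=1)·p_1 = 0.11 × 0.0678214 = 0.00746035
  P(Z=2)·p_2 = 0.54 × 0.0864 = 0.046656
  P(Z=3)·p_3 = 0.35 × 0.0674918 = 0.0236221
Normaliser: 0.00746035 + 0.046656 + 0.0236221 = 0.0777385
So the posterior for Population 1 is 0.00746035 / 0.0777385 ≈ 0.096.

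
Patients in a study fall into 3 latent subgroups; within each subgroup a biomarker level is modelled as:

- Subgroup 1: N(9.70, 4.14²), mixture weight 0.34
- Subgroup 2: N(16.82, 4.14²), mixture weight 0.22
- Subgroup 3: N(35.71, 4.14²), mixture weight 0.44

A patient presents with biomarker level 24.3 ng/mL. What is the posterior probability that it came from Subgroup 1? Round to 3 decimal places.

0.013

Apply Bayes' rule: the posterior for each component is proportional to its prior times its likelihood at x.
Component likelihoods at x = 24.3 ng/mL:
  f_1 = (1/(4.14·√(2π)))·exp(−(24.3−9.70)²/(2·4.14²)) = 0.096363·exp(-6.21835) = 0.000192006
  f_2 = (1/(4.14·√(2π)))·exp(−(24.3−16.82)²/(2·4.14²)) = 0.096363·exp(-1.63220) = 0.0188389
  f_3 = (1/(4.14·√(2π)))·exp(−(24.3−35.71)²/(2·4.14²)) = 0.096363·exp(-3.79787) = 0.0021603
Multiply by the mixture weights:
  P(Z=1)·f_1 = 0.34 × 0.000192006 = 6.52821e-05
  P(Z=2)·f_2 = 0.22 × 0.0188389 = 0.00414456
  P(Z=3)·f_3 = 0.44 × 0.0021603 = 0.000950531
Normaliser: 6.52821e-05 + 0.00414456 + 0.000950531 = 0.00516037
So the posterior for Subgroup 1 is 6.52821e-05 / 0.00516037 ≈ 0.013.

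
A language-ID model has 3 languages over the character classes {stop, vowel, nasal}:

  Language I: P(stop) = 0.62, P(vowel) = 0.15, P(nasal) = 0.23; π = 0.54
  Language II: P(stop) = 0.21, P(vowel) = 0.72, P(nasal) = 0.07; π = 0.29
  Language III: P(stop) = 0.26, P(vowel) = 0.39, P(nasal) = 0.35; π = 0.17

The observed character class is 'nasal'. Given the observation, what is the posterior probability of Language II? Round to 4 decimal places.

0.0995

Apply Bayes' rule: the posterior for each component is proportional to its prior times its likelihood at x.
Categorical probabilities:
  f_I = 0.23
  f_II = 0.07
  f_III = 0.35
Weight by the priors:
  P(Z=I)·f_I = 0.54 × 0.23 = 0.1242
  P(Z=II)·f_II = 0.29 × 0.07 = 0.0203
  P(Z=III)·f_III = 0.17 × 0.35 = 0.0595
Sum: 0.1242 + 0.0203 + 0.0595 = 0.204
So the posterior for Language II is 0.0203 / 0.204 ≈ 0.0995.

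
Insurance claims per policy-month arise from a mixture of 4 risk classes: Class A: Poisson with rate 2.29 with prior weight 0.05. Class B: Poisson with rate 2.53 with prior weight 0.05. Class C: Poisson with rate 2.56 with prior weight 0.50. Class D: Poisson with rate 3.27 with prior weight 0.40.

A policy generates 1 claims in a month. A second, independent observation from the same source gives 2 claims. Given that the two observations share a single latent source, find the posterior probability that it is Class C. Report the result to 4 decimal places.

Apply Bayes' rule: the posterior for each component is proportional to its prior times its likelihood at x.
Since both observations come from the same component, the likelihood for component k is f_k(x₁)·f_k(x₂).
  f_A = [0.2319] × [0.265526] = 0.0615755
  f_B = [0.201537] × [0.254945] = 0.0513809
  f_C = [0.1979] × [0.253312] = 0.0501305
  f_D = [0.124281] × [0.203199] = 0.0252538
Multiply by the mixture weights:
  P(Z=A)·f_A = 0.05 × 0.0615755 = 0.00307877
  P(Z=B)·f_B = 0.05 × 0.0513809 = 0.00256904
  P(Z=C)·f_C = 0.50 × 0.0501305 = 0.0250653
  P(Z=D)·f_D = 0.40 × 0.0252538 = 0.0101015
Denominator: 0.00307877 + 0.00256904 + 0.0250653 + 0.0101015 = 0.0408146
So the posterior for Class C is 0.0250653 / 0.0408146 ≈ 0.6141.

0.6141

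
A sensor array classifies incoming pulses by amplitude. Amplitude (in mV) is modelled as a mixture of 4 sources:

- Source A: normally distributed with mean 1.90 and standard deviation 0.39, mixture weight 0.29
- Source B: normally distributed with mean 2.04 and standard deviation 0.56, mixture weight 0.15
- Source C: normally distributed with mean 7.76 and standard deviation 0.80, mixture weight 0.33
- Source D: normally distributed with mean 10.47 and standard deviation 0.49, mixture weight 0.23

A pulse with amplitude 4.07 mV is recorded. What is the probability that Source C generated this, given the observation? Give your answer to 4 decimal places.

0.0257

The responsibility of component k is w_k f_k(x) divided by Σ_j w_j f_j(x).
Evaluate each component's likelihood at the observed value:
  f_A = 1.93701e-07
  f_B = 0.000998324
  f_C = 1.19668e-05
  f_D = 7.35112e-38
Unnormalised posteriors:
  w_A·f_A = 0.29 × 1.93701e-07 = 5.61734e-08
  w_B·f_B = 0.15 × 0.000998324 = 0.000149749
  w_C·f_C = 0.33 × 1.19668e-05 = 3.94905e-06
  w_D·f_D = 0.23 × 7.35112e-38 = 1.69076e-38
Denominator: 5.61734e-08 + 0.000149749 + 3.94905e-06 + 1.69076e-38 = 0.000153754
P(Source C | x) = 3.94905e-06 / 0.000153754 ≈ 0.0257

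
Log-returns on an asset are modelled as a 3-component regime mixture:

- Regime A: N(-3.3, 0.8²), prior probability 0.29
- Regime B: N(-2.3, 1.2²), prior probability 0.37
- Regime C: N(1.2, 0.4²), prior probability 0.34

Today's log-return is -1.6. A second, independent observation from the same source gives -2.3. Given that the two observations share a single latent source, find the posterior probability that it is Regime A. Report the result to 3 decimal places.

Apply Bayes' rule: the posterior for each component is proportional to its prior times its likelihood at x.
Since both observations come from the same component, the likelihood for component k is f_k(x₁)·f_k(x₂).
  f_A = [(1/(0.8·√(2π)))·exp(−(-1.6−-3.3)²/(2·0.8²)) = 0.498678·exp(-2.25781) = 0.0521512] × [0.228311] = 0.0119067
  f_B = [(1/(1.2·√(2π)))·exp(−(-1.6−-2.3)²/(2·1.2²)) = 0.332452·exp(-0.17014) = 0.280439] × [0.332452] = 0.0932325
  f_C = [(1/(0.4·√(2π)))·exp(−(-1.6−1.2)²/(2·0.4²)) = 0.997356·exp(-24.50000) = 2.28368e-11] × [2.36328e-17] = 5.39697e-28
Prior × likelihood for each component:
  w_A·f_A = 0.29 × 0.0119067 = 0.00345295
  w_B·f_B = 0.37 × 0.0932325 = 0.034496
  w_C·f_C = 0.34 × 5.39697e-28 = 1.83497e-28
Marginal: 0.00345295 + 0.034496 + 1.83497e-28 = 0.037949
Responsibility of Regime A: 0.00345295 / 0.037949 ≈ 0.091

0.091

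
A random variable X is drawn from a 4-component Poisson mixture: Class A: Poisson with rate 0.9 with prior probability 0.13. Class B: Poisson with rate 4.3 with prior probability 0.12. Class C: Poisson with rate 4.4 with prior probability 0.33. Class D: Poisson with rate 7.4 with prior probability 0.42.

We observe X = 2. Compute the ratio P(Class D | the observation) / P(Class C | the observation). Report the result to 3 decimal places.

0.179

Posterior odds = (π_i f_i(x)) / (π_j f_j(x)); the normalising sum cancels.
Component likelihoods at x = 2:
  L_A = 0.164661
  L_B = 0.125441
  L_C = 0.118845
  L_D = 0.0167361
Odds = (0.42/0.33) × (0.0167361/0.118845) = 1.27273 × 0.140823 ≈ 0.179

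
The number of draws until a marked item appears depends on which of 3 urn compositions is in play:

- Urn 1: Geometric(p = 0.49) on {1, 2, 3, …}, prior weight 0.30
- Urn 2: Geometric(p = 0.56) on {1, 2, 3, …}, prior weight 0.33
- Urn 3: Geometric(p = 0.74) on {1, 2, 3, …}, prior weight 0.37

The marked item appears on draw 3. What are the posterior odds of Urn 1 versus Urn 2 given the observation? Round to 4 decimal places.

1.0687

Since P(k|x) ∝ w_k f_k(x), the posterior odds are w_i f_i(x) / (w_j f_j(x)).
Geometric probabilities:
  f_1 = 0.127449
  f_2 = 0.108416
  f_3 = 0.050024
0.0382347 / 0.0357773 ≈ 1.0687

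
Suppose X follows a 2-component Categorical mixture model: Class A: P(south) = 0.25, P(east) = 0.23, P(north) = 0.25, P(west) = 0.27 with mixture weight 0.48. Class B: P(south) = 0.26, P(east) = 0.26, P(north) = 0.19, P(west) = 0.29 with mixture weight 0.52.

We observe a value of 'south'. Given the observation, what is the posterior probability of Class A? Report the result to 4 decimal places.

P(component k | x) = P(Z=k)·f_k(x) / marginal(x), where marginal(x) = Σ_j P(Z=j)·f_j(x).
Component likelihoods at x = 'south':
  p_A = 0.25
  p_B = 0.26
Unnormalised posteriors:
  P(Z=A)·p_A = 0.48 × 0.25 = 0.12
  P(Z=B)·p_B = 0.52 × 0.26 = 0.1352
Denominator: 0.12 + 0.1352 = 0.2552
So the posterior for Class A is 0.12 / 0.2552 ≈ 0.4702.

0.4702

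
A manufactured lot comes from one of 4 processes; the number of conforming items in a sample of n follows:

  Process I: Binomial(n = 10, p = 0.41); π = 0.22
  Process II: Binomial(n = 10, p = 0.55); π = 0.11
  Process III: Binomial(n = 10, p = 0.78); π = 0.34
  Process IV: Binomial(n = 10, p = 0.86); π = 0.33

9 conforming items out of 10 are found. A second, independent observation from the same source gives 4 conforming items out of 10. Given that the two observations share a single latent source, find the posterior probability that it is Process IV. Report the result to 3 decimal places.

0.080

The responsibility of component k is w_k f_k(x) divided by Σ_j w_j f_j(x).
Since both observations come from the same component, the likelihood for component k is f_k(x₁)·f_k(x₂).
  f_I = [C(10,9)·0.41^9·0.59^1 = 10·0.000327382·0.59 = 0.00193155] × [0.250303] = 0.000483474
  f_II = [C(10,9)·0.55^9·0.45^1 = 10·0.00460537·0.45 = 0.0207241] × [0.159568] = 0.00330691
  f_III = [C(10,9)·0.78^9·0.22^1 = 10·0.106869·0.22 = 0.235112] × [0.0088132] = 0.00207209
  f_IV = [C(10,9)·0.86^9·0.14^1 = 10·0.257327·0.14 = 0.360258] × [0.000864931] = 0.000311599
Unnormalised posteriors:
  w_I·f_I = 0.22 × 0.000483474 = 0.000106364
  w_II·f_II = 0.11 × 0.00330691 = 0.00036376
  w_III·f_III = 0.34 × 0.00207209 = 0.000704509
  w_IV·f_IV = 0.33 × 0.000311599 = 0.000102828
Sum: 0.000106364 + 0.00036376 + 0.000704509 + 0.000102828 = 0.00127746
Responsibility of Process IV: 0.000102828 / 0.00127746 ≈ 0.080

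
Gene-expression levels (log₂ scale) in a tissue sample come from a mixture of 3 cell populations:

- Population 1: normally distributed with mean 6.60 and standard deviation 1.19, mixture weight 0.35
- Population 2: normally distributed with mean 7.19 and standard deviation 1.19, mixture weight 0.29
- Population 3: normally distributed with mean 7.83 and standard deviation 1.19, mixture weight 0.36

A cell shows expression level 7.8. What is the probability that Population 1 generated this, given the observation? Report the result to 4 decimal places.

Apply Bayes' rule: the posterior for each component is proportional to its prior times its likelihood at x.
Component likelihoods at x = 7.8:
  p_1 = (1/(1.19·√(2π)))·exp(−(7.8−6.60)²/(2·1.19²)) = 0.335246·exp(-0.50844) = 0.201628
  p_2 = (1/(1.19·√(2π)))·exp(−(7.8−7.19)²/(2·1.19²)) = 0.335246·exp(-0.13138) = 0.293971
  p_3 = (1/(1.19·√(2π)))·exp(−(7.8−7.83)²/(2·1.19²)) = 0.335246·exp(-0.00032) = 0.335139
Prior × likelihood for each component:
  π_1·p_1 = 0.35 × 0.201628 = 0.0705698
  π_2·p_2 = 0.29 × 0.293971 = 0.0852516
  π_3·p_3 = 0.36 × 0.335139 = 0.12065
Sum: 0.0705698 + 0.0852516 + 0.12065 = 0.276472
So the posterior for Population 1 is 0.0705698 / 0.276472 ≈ 0.2553.

0.2553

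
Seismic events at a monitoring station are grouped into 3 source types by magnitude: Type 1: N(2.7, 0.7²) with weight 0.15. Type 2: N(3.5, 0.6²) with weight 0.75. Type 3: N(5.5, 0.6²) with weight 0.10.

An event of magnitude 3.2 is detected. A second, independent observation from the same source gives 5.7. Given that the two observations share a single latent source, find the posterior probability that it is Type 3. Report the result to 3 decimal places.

Posterior ∝ prior × likelihood, so P(k | x) ∝ π_k f_k(x); normalise over all components.
Since both observations come from the same component, the likelihood for component k is f_k(x₁)·f_k(x₂).
  p_1 = [0.441593] × [5.8532e-05] = 2.58473e-05
  p_2 = [0.586776] × [0.000800451] = 0.000469685
  p_3 = [0.000428451] × [0.628972] = 0.000269483
Prior × likelihood for each component:
  π_1·p_1 = 0.15 × 2.58473e-05 = 3.8771e-06
  π_2·p_2 = 0.75 × 0.000469685 = 0.000352264
  π_3·p_3 = 0.10 × 0.000269483 = 2.69483e-05
Sum: 3.8771e-06 + 0.000352264 + 2.69483e-05 = 0.000383089
Responsibility of Type 3: 2.69483e-05 / 0.000383089 ≈ 0.070

0.070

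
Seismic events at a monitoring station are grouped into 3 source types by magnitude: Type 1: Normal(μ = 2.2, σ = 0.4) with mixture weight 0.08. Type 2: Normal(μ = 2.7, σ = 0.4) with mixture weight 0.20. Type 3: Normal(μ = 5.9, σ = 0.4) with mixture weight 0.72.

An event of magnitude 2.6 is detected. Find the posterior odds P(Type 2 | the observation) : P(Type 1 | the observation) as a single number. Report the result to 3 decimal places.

3.995

Only the two components matter; the odds are (w_i f_i(x)) / (w_j f_j(x)).
Component likelihoods at x = 2.6:
  p_1 = (1/(0.4·√(2π)))·exp(−(2.6−2.2)²/(2·0.4²)) = 0.997356·exp(-0.50000) = 0.604927
  p_2 = (1/(0.4·√(2π)))·exp(−(2.6−2.7)²/(2·0.4²)) = 0.997356·exp(-0.03125) = 0.96667
  p_3 = (1/(0.4·√(2π)))·exp(−(2.6−5.9)²/(2·0.4²)) = 0.997356·exp(-34.03125) = 1.65678e-15
Odds = (0.20/0.08) × (0.96667/0.604927) = 2.5 × 1.598 ≈ 3.995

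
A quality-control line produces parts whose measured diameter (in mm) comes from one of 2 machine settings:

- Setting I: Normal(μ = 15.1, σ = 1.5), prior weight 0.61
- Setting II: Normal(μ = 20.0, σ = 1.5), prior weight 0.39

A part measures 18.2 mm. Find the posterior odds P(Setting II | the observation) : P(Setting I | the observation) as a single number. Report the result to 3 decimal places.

The posterior odds equal the prior odds times the likelihood ratio: (w_i/w_j)·(f_i(x)/f_j(x)).
Normal densities:
  f_I = 0.031431
  f_II = 0.129457
Posterior odds = (w_II·f_II) / (w_I·f_I) = (0.39·0.129457) / (0.61·0.031431) = 0.0504884 / 0.0191729 ≈ 2.633

2.633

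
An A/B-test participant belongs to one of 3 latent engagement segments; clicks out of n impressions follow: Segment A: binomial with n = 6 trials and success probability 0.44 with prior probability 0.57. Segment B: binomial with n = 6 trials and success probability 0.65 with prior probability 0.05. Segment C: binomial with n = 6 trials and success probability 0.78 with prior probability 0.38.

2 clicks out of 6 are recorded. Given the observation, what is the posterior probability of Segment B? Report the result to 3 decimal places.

0.027

The responsibility of component k is π_k f_k(x) divided by Σ_j π_j f_j(x).
Binomial probabilities:
  L_A = C(6,2)·0.44^2·0.56^4 = 15·0.1936·0.098345 = 0.285594
  L_B = C(6,2)·0.65^2·0.35^4 = 15·0.4225·0.0150062 = 0.0951021
  L_C = C(6,2)·0.78^2·0.22^4 = 15·0.6084·0.00234256 = 0.0213782
Unnormalised posteriors:
  π_A·L_A = 0.57 × 0.285594 = 0.162788
  π_B·L_B = 0.05 × 0.0951021 = 0.00475511
  π_C·L_C = 0.38 × 0.0213782 = 0.00812372
Sum: 0.162788 + 0.00475511 + 0.00812372 = 0.175667
P(Segment B | x) = 0.00475511 / 0.175667 ≈ 0.027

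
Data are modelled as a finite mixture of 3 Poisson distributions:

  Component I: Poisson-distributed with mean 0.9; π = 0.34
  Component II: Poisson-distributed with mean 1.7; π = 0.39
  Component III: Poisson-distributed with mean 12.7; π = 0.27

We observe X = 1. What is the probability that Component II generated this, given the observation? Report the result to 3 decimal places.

The responsibility of component k is π_k f_k(x) divided by Σ_j π_j f_j(x).
Component likelihoods at x = 1:
  L_I = 0.365913
  L_II = 0.310562
  L_III = 3.87493e-05
Multiply by the mixture weights:
  π_I·L_I = 0.34 × 0.365913 = 0.12441
  π_II·L_II = 0.39 × 0.310562 = 0.121119
  π_III·L_III = 0.27 × 3.87493e-05 = 1.04623e-05
Sum: 0.12441 + 0.121119 + 1.04623e-05 = 0.24554
So the posterior for Component II is 0.121119 / 0.24554 ≈ 0.493.

0.493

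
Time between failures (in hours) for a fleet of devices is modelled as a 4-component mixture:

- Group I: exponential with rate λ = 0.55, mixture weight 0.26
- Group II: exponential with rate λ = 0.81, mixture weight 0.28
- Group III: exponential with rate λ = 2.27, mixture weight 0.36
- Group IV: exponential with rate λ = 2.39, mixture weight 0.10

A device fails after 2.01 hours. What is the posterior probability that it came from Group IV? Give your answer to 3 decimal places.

0.019

Posterior ∝ prior × likelihood, so P(k | x) ∝ π_k f_k(x); normalise over all components.
Exponential densities:
  L_I = 0.182075
  L_II = 0.159005
  L_III = 0.0236848
  L_IV = 0.0195925
Weight by the priors:
  π_I·L_I = 0.26 × 0.182075 = 0.0473395
  π_II·L_II = 0.28 × 0.159005 = 0.0445213
  π_III·L_III = 0.36 × 0.0236848 = 0.00852654
  π_IV·L_IV = 0.10 × 0.0195925 = 0.00195925
Sum: 0.0473395 + 0.0445213 + 0.00852654 + 0.00195925 = 0.102347
So the posterior for Group IV is 0.00195925 / 0.102347 ≈ 0.019.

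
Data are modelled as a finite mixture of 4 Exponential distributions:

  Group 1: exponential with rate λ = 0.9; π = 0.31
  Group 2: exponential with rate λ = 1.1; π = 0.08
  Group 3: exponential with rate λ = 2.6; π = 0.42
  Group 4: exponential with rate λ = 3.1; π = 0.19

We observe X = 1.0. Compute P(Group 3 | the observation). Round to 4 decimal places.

0.3240

The responsibility of component k is w_k f_k(x) divided by Σ_j w_j f_j(x).
Evaluate each component's likelihood at the observed value:
  p_1 = 0.365913
  p_2 = 0.366158
  p_3 = 0.193111
  p_4 = 0.139653
Unnormalised posteriors:
  w_1·p_1 = 0.31 × 0.365913 = 0.113433
  w_2·p_2 = 0.08 × 0.366158 = 0.0292927
  w_3·p_3 = 0.42 × 0.193111 = 0.0811067
  w_4·p_4 = 0.19 × 0.139653 = 0.026534
Normaliser: 0.113433 + 0.0292927 + 0.0811067 + 0.026534 = 0.250366
Responsibility of Group 3: 0.0811067 / 0.250366 ≈ 0.3240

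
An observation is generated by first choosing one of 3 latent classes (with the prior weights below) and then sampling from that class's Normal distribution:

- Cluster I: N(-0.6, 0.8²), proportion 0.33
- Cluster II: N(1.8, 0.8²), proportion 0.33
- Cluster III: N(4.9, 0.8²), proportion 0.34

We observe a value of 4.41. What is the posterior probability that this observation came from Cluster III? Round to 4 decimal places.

0.9943

By Bayes' theorem, P(k | x) = π_k f_k(x) / Σ_j π_j f_j(x).
Normal densities:
  L_I = 1.51895e-09
  L_II = 0.00243515
  L_III = 0.413386
Prior × likelihood for each component:
  π_I·L_I = 0.33 × 1.51895e-09 = 5.01253e-10
  π_II·L_II = 0.33 × 0.00243515 = 0.000803599
  π_III·L_III = 0.34 × 0.413386 = 0.140551
Evidence: 5.01253e-10 + 0.000803599 + 0.140551 = 0.141355
P(Cluster III | 4.41) = 0.140551 / 0.141355 ≈ 0.9943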